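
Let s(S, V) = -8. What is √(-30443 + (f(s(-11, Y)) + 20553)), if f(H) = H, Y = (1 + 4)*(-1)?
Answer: 7*I*√202 ≈ 99.489*I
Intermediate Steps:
Y = -5 (Y = 5*(-1) = -5)
√(-30443 + (f(s(-11, Y)) + 20553)) = √(-30443 + (-8 + 20553)) = √(-30443 + 20545) = √(-9898) = 7*I*√202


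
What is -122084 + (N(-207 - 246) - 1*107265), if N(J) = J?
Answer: -229802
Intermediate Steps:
-122084 + (N(-207 - 246) - 1*107265) = -122084 + ((-207 - 246) - 1*107265) = -122084 + (-453 - 107265) = -122084 - 107718 = -229802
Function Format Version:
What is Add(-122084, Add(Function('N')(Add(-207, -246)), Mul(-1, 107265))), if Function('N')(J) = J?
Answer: -229802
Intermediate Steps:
Add(-122084, Add(Function('N')(Add(-207, -246)), Mul(-1, 107265))) = Add(-122084, Add(Add(-207, -246), Mul(-1, 107265))) = Add(-122084, Add(-453, -107265)) = Add(-122084, -107718) = -229802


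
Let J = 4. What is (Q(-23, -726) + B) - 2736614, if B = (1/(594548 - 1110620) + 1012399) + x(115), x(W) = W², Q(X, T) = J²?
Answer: -882985774129/516072 ≈ -1.7110e+6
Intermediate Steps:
Q(X, T) = 16 (Q(X, T) = 4² = 16)
B = 529295828927/516072 (B = (1/(594548 - 1110620) + 1012399) + 115² = (1/(-516072) + 1012399) + 13225 = (-1/516072 + 1012399) + 13225 = 522470776727/516072 + 13225 = 529295828927/516072 ≈ 1.0256e+6)
(Q(-23, -726) + B) - 2736614 = (16 + 529295828927/516072) - 2736614 = 529304086079/516072 - 2736614 = -882985774129/516072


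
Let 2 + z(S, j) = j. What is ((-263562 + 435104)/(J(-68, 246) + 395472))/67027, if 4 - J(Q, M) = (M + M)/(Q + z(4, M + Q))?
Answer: 1543878/238565380561 ≈ 6.4715e-6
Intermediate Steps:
z(S, j) = -2 + j
J(Q, M) = 4 - 2*M/(-2 + M + 2*Q) (J(Q, M) = 4 - (M + M)/(Q + (-2 + (M + Q))) = 4 - 2*M/(Q + (-2 + M + Q)) = 4 - 2*M/(-2 + M + 2*Q))
((-263562 + 435104)/(J(-68, 246) + 395472))/67027 = ((-263562 + 435104)/(2*(-4 + 246 + 4*(-68))/(-2 + 246 + 2*(-68)) + 395472))/67027 = (171542/(2*(-4 + 246 - 272)/(-2 + 246 - 136) + 395472))*(1/67027) = (171542/(2*(-30)/108 + 395472))*(1/67027) = (171542/(2*(1/108)*(-30) + 395472))*(1/67027) = (171542/(-5/9 + 395472))*(1/67027) = (171542/(3559243/9))*(1/67027) = (171542*(9/3559243))*(1/67027) = (1543878/3559243)*(1/67027) = 1543878/238565380561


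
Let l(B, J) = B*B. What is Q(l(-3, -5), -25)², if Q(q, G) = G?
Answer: 625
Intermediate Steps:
l(B, J) = B²
Q(l(-3, -5), -25)² = (-25)² = 625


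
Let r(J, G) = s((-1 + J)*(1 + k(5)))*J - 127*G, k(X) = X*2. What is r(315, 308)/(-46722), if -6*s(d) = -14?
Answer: 38381/46722 ≈ 0.82148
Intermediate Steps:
k(X) = 2*X
s(d) = 7/3 (s(d) = -⅙*(-14) = 7/3)
r(J, G) = -127*G + 7*J/3 (r(J, G) = 7*J/3 - 127*G = -127*G + 7*J/3)
r(315, 308)/(-46722) = (-127*308 + (7/3)*315)/(-46722) = (-39116 + 735)*(-1/46722) = -38381*(-1/46722) = 38381/46722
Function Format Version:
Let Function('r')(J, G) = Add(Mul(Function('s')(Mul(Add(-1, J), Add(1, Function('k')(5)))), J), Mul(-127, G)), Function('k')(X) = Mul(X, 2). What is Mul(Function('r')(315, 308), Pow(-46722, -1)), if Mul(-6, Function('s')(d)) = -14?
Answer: Rational(38381, 46722) ≈ 0.82148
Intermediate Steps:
Function('k')(X) = Mul(2, X)
Function('s')(d) = Rational(7, 3) (Function('s')(d) = Mul(Rational(-1, 6), -14) = Rational(7, 3))
Function('r')(J, G) = Add(Mul(-127, G), Mul(Rational(7, 3), J)) (Function('r')(J, G) = Add(Mul(Rational(7, 3), J), Mul(-127, G)) = Add(Mul(-127, G), Mul(Rational(7, 3), J)))
Mul(Function('r')(315, 308), Pow(-46722, -1)) = Mul(Add(Mul(-127, 308), Mul(Rational(7, 3), 315)), Pow(-46722, -1)) = Mul(Add(-39116, 735), Rational(-1, 46722)) = Mul(-38381, Rational(-1, 46722)) = Rational(38381, 46722)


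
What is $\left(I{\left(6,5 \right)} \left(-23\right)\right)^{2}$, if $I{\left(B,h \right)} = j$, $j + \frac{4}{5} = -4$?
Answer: $\frac{304704}{25} \approx 12188.0$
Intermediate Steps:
$j = - \frac{24}{5}$ ($j = - \frac{4}{5} - 4 = - \frac{24}{5} \approx -4.8$)
$I{\left(B,h \right)} = - \frac{24}{5}$
$\left(I{\left(6,5 \right)} \left(-23\right)\right)^{2} = \left(\left(- \frac{24}{5}\right) \left(-23\right)\right)^{2} = \left(\frac{552}{5}\right)^{2} = \frac{304704}{25}$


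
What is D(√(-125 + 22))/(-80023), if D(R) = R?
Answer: -I*√103/80023 ≈ -0.00012682*I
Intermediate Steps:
D(√(-125 + 22))/(-80023) = √(-125 + 22)/(-80023) = √(-103)*(-1/80023) = (I*√103)*(-1/80023) = -I*√103/80023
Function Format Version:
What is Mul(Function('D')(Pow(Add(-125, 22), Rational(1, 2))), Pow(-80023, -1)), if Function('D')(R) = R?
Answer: Mul(Rational(-1, 80023), I, Pow(103, Rational(1, 2))) ≈ Mul(-0.00012682, I)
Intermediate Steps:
Mul(Function('D')(Pow(Add(-125, 22), Rational(1, 2))), Pow(-80023, -1)) = Mul(Pow(Add(-125, 22), Rational(1, 2)), Pow(-80023, -1)) = Mul(Pow(-103, Rational(1, 2)), Rational(-1, 80023)) = Mul(Mul(I, Pow(103, Rational(1, 2))), Rational(-1, 80023)) = Mul(Rational(-1, 80023), I, Pow(103, Rational(1, 2)))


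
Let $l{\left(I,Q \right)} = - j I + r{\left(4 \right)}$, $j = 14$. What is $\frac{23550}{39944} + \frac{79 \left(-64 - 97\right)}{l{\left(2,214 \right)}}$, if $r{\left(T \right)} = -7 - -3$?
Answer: $\frac{63600167}{159776} \approx 398.06$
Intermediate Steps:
$r{\left(T \right)} = -4$ ($r{\left(T \right)} = -7 + 3 = -4$)
$l{\left(I,Q \right)} = -4 - 14 I$ ($l{\left(I,Q \right)} = \left(-1\right) 14 I - 4 = - 14 I - 4 = -4 - 14 I$)
$\frac{23550}{39944} + \frac{79 \left(-64 - 97\right)}{l{\left(2,214 \right)}} = \frac{23550}{39944} + \frac{79 \left(-64 - 97\right)}{-4 - 28} = 23550 \cdot \frac{1}{39944} + \frac{79 \left(-161\right)}{-4 - 28} = \frac{11775}{19972} - \frac{12719}{-32} = \frac{11775}{19972} - - \frac{12719}{32} = \frac{11775}{19972} + \frac{12719}{32} = \frac{63600167}{159776}$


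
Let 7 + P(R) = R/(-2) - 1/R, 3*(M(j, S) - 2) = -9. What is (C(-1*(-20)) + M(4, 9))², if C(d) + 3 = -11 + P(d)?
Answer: 410881/400 ≈ 1027.2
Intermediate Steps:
M(j, S) = -1 (M(j, S) = 2 + (⅓)*(-9) = 2 - 3 = -1)
P(R) = -7 - 1/R - R/2 (P(R) = -7 + (R/(-2) - 1/R) = -7 + (R*(-½) - 1/R) = -7 + (-R/2 - 1/R) = -7 + (-1/R - R/2) = -7 - 1/R - R/2)
C(d) = -21 - 1/d - d/2 (C(d) = -3 + (-11 + (-7 - 1/d - d/2)) = -3 + (-18 - 1/d - d/2) = -21 - 1/d - d/2)
(C(-1*(-20)) + M(4, 9))² = ((-21 - 1/((-1*(-20))) - (-1)*(-20)/2) - 1)² = ((-21 - 1/20 - ½*20) - 1)² = ((-21 - 1*1/20 - 10) - 1)² = ((-21 - 1/20 - 10) - 1)² = (-621/20 - 1)² = (-641/20)² = 410881/400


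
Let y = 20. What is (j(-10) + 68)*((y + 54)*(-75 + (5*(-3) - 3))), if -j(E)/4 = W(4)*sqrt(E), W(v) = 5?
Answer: -467976 + 137640*I*sqrt(10) ≈ -4.6798e+5 + 4.3526e+5*I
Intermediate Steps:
j(E) = -20*sqrt(E)
(j(-10) + 68)*((y + 54)*(-75 + (5*(-3) - 3))) = (-20*I*sqrt(10) + 68)*((20 + 54)*(-75 + (5*(-3) - 3))) = (-20*I*sqrt(10) + 68)*(74*(-75 + (-15 - 3))) = (-20*I*sqrt(10) + 68)*(74*(-75 - 18)) = (68 - 20*I*sqrt(10))*(74*(-93)) = (68 - 20*I*sqrt(10))*(-6882) = -467976 + 137640*I*sqrt(10)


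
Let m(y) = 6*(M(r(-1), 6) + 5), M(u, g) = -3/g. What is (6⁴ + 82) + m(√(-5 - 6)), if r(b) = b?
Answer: 1405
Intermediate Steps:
m(y) = 27 (m(y) = 6*(-3/6 + 5) = 6*(-3*⅙ + 5) = 6*(-½ + 5) = 6*(9/2) = 27)
(6⁴ + 82) + m(√(-5 - 6)) = (6⁴ + 82) + 27 = (1296 + 82) + 27 = 1378 + 27 = 1405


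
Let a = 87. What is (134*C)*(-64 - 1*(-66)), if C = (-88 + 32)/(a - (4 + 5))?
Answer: -7504/39 ≈ -192.41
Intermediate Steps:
C = -28/39 (C = (-88 + 32)/(87 - (4 + 5)) = -56/(87 - 1*9) = -56/(87 - 9) = -56/78 = -56*1/78 = -28/39 ≈ -0.71795)
(134*C)*(-64 - 1*(-66)) = (134*(-28/39))*(-64 - 1*(-66)) = -3752*(-64 + 66)/39 = -3752/39*2 = -7504/39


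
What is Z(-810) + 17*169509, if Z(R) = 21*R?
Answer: 2864643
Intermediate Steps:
Z(-810) + 17*169509 = 21*(-810) + 17*169509 = -17010 + 2881653 = 2864643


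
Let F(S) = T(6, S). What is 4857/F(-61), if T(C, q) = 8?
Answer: 4857/8 ≈ 607.13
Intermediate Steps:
F(S) = 8
4857/F(-61) = 4857/8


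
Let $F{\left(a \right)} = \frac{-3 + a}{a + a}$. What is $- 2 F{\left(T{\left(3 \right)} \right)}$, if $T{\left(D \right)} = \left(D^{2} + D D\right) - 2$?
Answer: $- \frac{13}{16} \approx -0.8125$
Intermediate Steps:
$T{\left(D \right)} = -2 + 2 D^{2}$ ($T{\left(D \right)} = \left(D^{2} + D^{2}\right) - 2 = 2 D^{2} - 2 = -2 + 2 D^{2}$)
$F{\left(a \right)} = \frac{-3 + a}{2 a}$
$- 2 F{\left(T{\left(3 \right)} \right)} = - 2 \frac{-3 - \left(2 - 2 \cdot 3^{2}\right)}{2 \left(-2 + 2 \cdot 3^{2}\right)} = - 2 \frac{-3 + \left(-2 + 2 \cdot 9\right)}{2 \left(-2 + 2 \cdot 9\right)} = - 2 \frac{-3 + \left(-2 + 18\right)}{2 \left(-2 + 18\right)} = - 2 \frac{-3 + 16}{2 \cdot 16} = - 2 \cdot \frac{1}{2} \cdot \frac{1}{16} \cdot 13 = \left(-2\right) \frac{13}{32} = - \frac{13}{16}$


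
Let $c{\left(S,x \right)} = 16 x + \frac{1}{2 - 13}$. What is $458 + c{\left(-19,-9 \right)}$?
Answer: $\frac{3453}{11} \approx 313.91$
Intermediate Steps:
$c{\left(S,x \right)} = - \frac{1}{11} + 16 x$ ($c{\left(S,x \right)} = 16 x + \frac{1}{-11} = 16 x - \frac{1}{11} = - \frac{1}{11} + 16 x$)
$458 + c{\left(-19,-9 \right)} = 458 + \left(- \frac{1}{11} + 16 \left(-9\right)\right) = 458 - \frac{1585}{11} = \frac{3453}{11}$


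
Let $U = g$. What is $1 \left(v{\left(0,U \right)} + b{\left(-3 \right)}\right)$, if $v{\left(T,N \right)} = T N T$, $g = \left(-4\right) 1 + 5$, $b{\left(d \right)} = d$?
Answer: $-3$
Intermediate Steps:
$g = 1$ ($g = -4 + 5 = 1$)
$U = 1$
$v{\left(T,N \right)} = N T^{2}$ ($v{\left(T,N \right)} = N T T = N T^{2}$)
$1 \left(v{\left(0,U \right)} + b{\left(-3 \right)}\right) = 1 \left(1 \cdot 0^{2} - 3\right) = 1 \left(1 \cdot 0 - 3\right) = 1 \left(0 - 3\right) = 1 \left(-3\right) = -3$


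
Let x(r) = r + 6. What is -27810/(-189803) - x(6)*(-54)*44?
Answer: 5411690946/189803 ≈ 28512.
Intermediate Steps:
x(r) = 6 + r
-27810/(-189803) - x(6)*(-54)*44 = -27810/(-189803) - (6 + 6)*(-54)*44 = -27810*(-1/189803) - 12*(-54)*44 = 27810/189803 - (-648)*44 = 27810/189803 - 1*(-28512) = 27810/189803 + 28512 = 5411690946/189803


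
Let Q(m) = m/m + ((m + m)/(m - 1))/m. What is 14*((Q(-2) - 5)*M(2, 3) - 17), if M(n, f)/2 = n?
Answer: -1498/3 ≈ -499.33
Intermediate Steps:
M(n, f) = 2*n
Q(m) = 1 + 2/(-1 + m) (Q(m) = 1 + ((2*m)/(-1 + m))/m = 1 + (2*m/(-1 + m))/m = 1 + 2/(-1 + m))
14*((Q(-2) - 5)*M(2, 3) - 17) = 14*(((1 - 2)/(-1 - 2) - 5)*(2*2) - 17) = 14*((-1/(-3) - 5)*4 - 17) = 14*((-⅓*(-1) - 5)*4 - 17) = 14*((⅓ - 5)*4 - 17) = 14*(-14/3*4 - 17) = 14*(-56/3 - 17) = 14*(-107/3) = -1498/3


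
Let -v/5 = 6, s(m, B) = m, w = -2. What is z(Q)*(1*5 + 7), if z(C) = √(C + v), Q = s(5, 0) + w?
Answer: 36*I*√3 ≈ 62.354*I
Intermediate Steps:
v = -30 (v = -5*6 = -30)
Q = 3 (Q = 5 - 2 = 3)
z(C) = √(-30 + C) (z(C) = √(C - 30) = √(-30 + C))
z(Q)*(1*5 + 7) = √(-30 + 3)*(1*5 + 7) = √(-27)*(5 + 7) = (3*I*√3)*12 = 36*I*√3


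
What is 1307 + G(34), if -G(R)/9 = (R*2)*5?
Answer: -1753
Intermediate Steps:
G(R) = -90*R (G(R) = -9*R*2*5 = -9*2*R*5 = -90*R)
1307 + G(34) = 1307 - 90*34 = 1307 - 3060 = -1753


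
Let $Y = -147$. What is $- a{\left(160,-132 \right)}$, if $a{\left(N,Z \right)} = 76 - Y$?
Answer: $-223$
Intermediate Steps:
$a{\left(N,Z \right)} = 223$ ($a{\left(N,Z \right)} = 76 - -147 = 76 + 147 = 223$)
$- a{\left(160,-132 \right)} = \left(-1\right) 223 = -223$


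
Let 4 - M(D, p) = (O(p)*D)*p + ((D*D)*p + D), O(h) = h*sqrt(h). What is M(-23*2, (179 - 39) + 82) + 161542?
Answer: -308160 + 2267064*sqrt(222) ≈ 3.3470e+7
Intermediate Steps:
O(h) = h**(3/2)
M(D, p) = 4 - D - D*p**(5/2) - p*D**2 (M(D, p) = 4 - ((p**(3/2)*D)*p + ((D*D)*p + D)) = 4 - ((D*p**(3/2))*p + (D**2*p + D)) = 4 - (D*p**(5/2) + (p*D**2 + D)) = 4 - (D*p**(5/2) + (D + p*D**2)) = 4 - (D + D*p**(5/2) + p*D**2) = 4 + (-D - D*p**(5/2) - p*D**2) = 4 - D - D*p**(5/2) - p*D**2)
M(-23*2, (179 - 39) + 82) + 161542 = (4 - (-23)*2 - (-23*2)*((179 - 39) + 82)**(5/2) - ((179 - 39) + 82)*(-23*2)**2) + 161542 = (4 - 1*(-46) - 1*(-46)*(140 + 82)**(5/2) - 1*(140 + 82)*(-46)**2) + 161542 = (4 + 46 - 1*(-46)*222**(5/2) - 1*222*2116) + 161542 = (4 + 46 - 1*(-46)*49284*sqrt(222) - 469752) + 161542 = (4 + 46 + 2267064*sqrt(222) - 469752) + 161542 = (-469702 + 2267064*sqrt(222)) + 161542 = -308160 + 2267064*sqrt(222)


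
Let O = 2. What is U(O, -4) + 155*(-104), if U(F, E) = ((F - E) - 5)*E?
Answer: -16124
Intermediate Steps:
U(F, E) = E*(-5 + F - E) (U(F, E) = (-5 + F - E)*E = E*(-5 + F - E))
U(O, -4) + 155*(-104) = -4*(-5 + 2 - 1*(-4)) + 155*(-104) = -4*(-5 + 2 + 4) - 16120 = -4*1 - 16120 = -4 - 16120 = -16124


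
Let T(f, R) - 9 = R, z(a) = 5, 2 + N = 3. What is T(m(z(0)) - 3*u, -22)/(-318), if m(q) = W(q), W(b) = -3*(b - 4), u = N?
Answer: 13/318 ≈ 0.040881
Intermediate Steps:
N = 1 (N = -2 + 3 = 1)
u = 1
W(b) = 12 - 3*b (W(b) = -3*(-4 + b) = 12 - 3*b)
m(q) = 12 - 3*q
T(f, R) = 9 + R
T(m(z(0)) - 3*u, -22)/(-318) = (9 - 22)/(-318) = -13*(-1/318) = 13/318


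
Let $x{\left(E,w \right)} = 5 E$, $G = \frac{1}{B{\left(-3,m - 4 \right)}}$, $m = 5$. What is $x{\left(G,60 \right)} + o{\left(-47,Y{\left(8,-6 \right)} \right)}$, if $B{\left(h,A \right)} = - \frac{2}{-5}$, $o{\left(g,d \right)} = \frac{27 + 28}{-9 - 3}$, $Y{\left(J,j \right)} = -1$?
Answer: $\frac{95}{12} \approx 7.9167$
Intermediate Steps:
$o{\left(g,d \right)} = - \frac{55}{12}$ ($o{\left(g,d \right)} = \frac{55}{-12} = 55 \left(- \frac{1}{12}\right) = - \frac{55}{12}$)
$B{\left(h,A \right)} = \frac{2}{5}$ ($B{\left(h,A \right)} = \left(-2\right) \left(- \frac{1}{5}\right) = \frac{2}{5}$)
$G = \frac{5}{2}$ ($G = \frac{1}{\frac{2}{5}} = \frac{5}{2} \approx 2.5$)
$x{\left(G,60 \right)} + o{\left(-47,Y{\left(8,-6 \right)} \right)} = 5 \cdot \frac{5}{2} - \frac{55}{12} = \frac{25}{2} - \frac{55}{12} = \frac{95}{12}$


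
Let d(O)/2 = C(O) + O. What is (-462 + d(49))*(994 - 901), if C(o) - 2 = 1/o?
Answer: -1640334/49 ≈ -33476.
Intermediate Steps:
C(o) = 2 + 1/o
d(O) = 4 + 2*O + 2/O (d(O) = 2*((2 + 1/O) + O) = 2*(2 + O + 1/O) = 4 + 2*O + 2/O)
(-462 + d(49))*(994 - 901) = (-462 + (4 + 2*49 + 2/49))*(994 - 901) = (-462 + (4 + 98 + 2*(1/49)))*93 = (-462 + (4 + 98 + 2/49))*93 = (-462 + 5000/49)*93 = -17638/49*93 = -1640334/49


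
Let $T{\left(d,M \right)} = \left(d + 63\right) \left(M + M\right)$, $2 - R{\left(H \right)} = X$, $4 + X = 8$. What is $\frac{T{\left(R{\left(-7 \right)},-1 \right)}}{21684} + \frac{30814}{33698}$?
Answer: $\frac{23716415}{26096694} \approx 0.90879$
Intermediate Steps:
$X = 4$ ($X = -4 + 8 = 4$)
$R{\left(H \right)} = -2$ ($R{\left(H \right)} = 2 - 4 = -2$)
$T{\left(d,M \right)} = 2 M \left(63 + d\right)$ ($T{\left(d,M \right)} = \left(63 + d\right) 2 M = 2 M \left(63 + d\right)$)
$\frac{T{\left(R{\left(-7 \right)},-1 \right)}}{21684} + \frac{30814}{33698} = \frac{2 \left(-1\right) \left(63 - 2\right)}{21684} + \frac{30814}{33698} = 2 \left(-1\right) 61 \cdot \frac{1}{21684} + 30814 \cdot \frac{1}{33698} = \left(-122\right) \frac{1}{21684} + \frac{2201}{2407} = - \frac{61}{10842} + \frac{2201}{2407} = \frac{23716415}{26096694}$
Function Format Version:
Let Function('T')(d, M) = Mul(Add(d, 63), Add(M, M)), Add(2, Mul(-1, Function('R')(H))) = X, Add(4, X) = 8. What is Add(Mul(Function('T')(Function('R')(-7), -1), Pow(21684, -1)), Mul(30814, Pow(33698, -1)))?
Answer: Rational(23716415, 26096694) ≈ 0.90879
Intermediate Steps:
X = 4 (X = Add(-4, 8) = 4)
Function('R')(H) = -2 (Function('R')(H) = Add(2, Mul(-1, 4)) = Add(2, -4) = -2)
Function('T')(d, M) = Mul(2, M, Add(63, d)) (Function('T')(d, M) = Mul(Add(63, d), Mul(2, M)) = Mul(2, M, Add(63, d)))
Add(Mul(Function('T')(Function('R')(-7), -1), Pow(21684, -1)), Mul(30814, Pow(33698, -1))) = Add(Mul(Mul(2, -1, Add(63, -2)), Pow(21684, -1)), Mul(30814, Pow(33698, -1))) = Add(Mul(Mul(2, -1, 61), Rational(1, 21684)), Mul(30814, Rational(1, 33698))) = Add(Mul(-122, Rational(1, 21684)), Rational(2201, 2407)) = Add(Rational(-61, 10842), Rational(2201, 2407)) = Rational(23716415, 26096694)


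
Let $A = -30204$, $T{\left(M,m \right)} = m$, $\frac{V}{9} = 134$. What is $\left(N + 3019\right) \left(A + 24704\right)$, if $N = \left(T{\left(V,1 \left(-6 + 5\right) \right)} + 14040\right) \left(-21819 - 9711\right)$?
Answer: $2434556580500$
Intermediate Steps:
$V = 1206$ ($V = 9 \cdot 134 = 1206$)
$N = -442649670$ ($N = \left(1 \left(-6 + 5\right) + 14040\right) \left(-21819 - 9711\right) = \left(1 \left(-1\right) + 14040\right) \left(-31530\right) = \left(-1 + 14040\right) \left(-31530\right) = 14039 \left(-31530\right) = -442649670$)
$\left(N + 3019\right) \left(A + 24704\right) = \left(-442649670 + 3019\right) \left(-30204 + 24704\right) = \left(-442646651\right) \left(-5500\right) = 2434556580500$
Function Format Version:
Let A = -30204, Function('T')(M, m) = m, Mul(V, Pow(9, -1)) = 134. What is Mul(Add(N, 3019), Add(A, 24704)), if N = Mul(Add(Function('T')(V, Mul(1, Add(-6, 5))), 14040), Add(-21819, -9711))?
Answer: 2434556580500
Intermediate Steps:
V = 1206 (V = Mul(9, 134) = 1206)
N = -442649670 (N = Mul(Add(Mul(1, Add(-6, 5)), 14040), Add(-21819, -9711)) = Mul(Add(Mul(1, -1), 14040), -31530) = Mul(Add(-1, 14040), -31530) = Mul(14039, -31530) = -442649670)
Mul(Add(N, 3019), Add(A, 24704)) = Mul(Add(-442649670, 3019), Add(-30204, 24704)) = Mul(-442646651, -5500) = 2434556580500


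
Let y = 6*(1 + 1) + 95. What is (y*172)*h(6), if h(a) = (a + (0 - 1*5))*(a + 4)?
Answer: 184040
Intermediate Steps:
y = 107 (y = 6*2 + 95 = 12 + 95 = 107)
h(a) = (-5 + a)*(4 + a) (h(a) = (a + (0 - 5))*(4 + a) = (a - 5)*(4 + a) = (-5 + a)*(4 + a))
(y*172)*h(6) = (107*172)*(-20 + 6² - 1*6) = 18404*(-20 + 36 - 6) = 18404*10 = 184040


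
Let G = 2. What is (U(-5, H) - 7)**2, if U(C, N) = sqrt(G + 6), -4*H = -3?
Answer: 57 - 28*sqrt(2) ≈ 17.402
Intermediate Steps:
H = 3/4 (H = -1/4*(-3) = 3/4 ≈ 0.75000)
U(C, N) = 2*sqrt(2) (U(C, N) = sqrt(2 + 6) = sqrt(8) = 2*sqrt(2))
(U(-5, H) - 7)**2 = (2*sqrt(2) - 7)**2 = (-7 + 2*sqrt(2))**2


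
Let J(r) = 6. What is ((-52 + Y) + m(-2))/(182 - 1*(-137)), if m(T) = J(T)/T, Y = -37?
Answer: -92/319 ≈ -0.28840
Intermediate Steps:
m(T) = 6/T
((-52 + Y) + m(-2))/(182 - 1*(-137)) = ((-52 - 37) + 6/(-2))/(182 - 1*(-137)) = (-89 + 6*(-1/2))/(182 + 137) = (-89 - 3)/319 = (1/319)*(-92) = -92/319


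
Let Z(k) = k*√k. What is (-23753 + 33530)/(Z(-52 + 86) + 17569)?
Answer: 57257371/102876819 - 110806*√34/102876819 ≈ 0.55028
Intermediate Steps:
Z(k) = k^(3/2)
(-23753 + 33530)/(Z(-52 + 86) + 17569) = (-23753 + 33530)/((-52 + 86)^(3/2) + 17569) = 9777/(34^(3/2) + 17569) = 9777/(34*√34 + 17569) = 9777/(17569 + 34*√34)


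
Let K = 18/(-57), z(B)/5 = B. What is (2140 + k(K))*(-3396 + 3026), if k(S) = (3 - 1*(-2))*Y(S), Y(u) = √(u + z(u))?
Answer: -791800 - 11100*I*√19/19 ≈ -7.918e+5 - 2546.5*I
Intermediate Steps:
z(B) = 5*B
Y(u) = √6*√u (Y(u) = √(u + 5*u) = √(6*u) = √6*√u)
K = -6/19 (K = 18*(-1/57) = -6/19 ≈ -0.31579)
k(S) = 5*√6*√S (k(S) = (3 - 1*(-2))*(√6*√S) = (3 + 2)*(√6*√S) = 5*(√6*√S) = 5*√6*√S)
(2140 + k(K))*(-3396 + 3026) = (2140 + 5*√6*√(-6/19))*(-3396 + 3026) = (2140 + 5*√6*(I*√114/19))*(-370) = (2140 + 30*I*√19/19)*(-370) = -791800 - 11100*I*√19/19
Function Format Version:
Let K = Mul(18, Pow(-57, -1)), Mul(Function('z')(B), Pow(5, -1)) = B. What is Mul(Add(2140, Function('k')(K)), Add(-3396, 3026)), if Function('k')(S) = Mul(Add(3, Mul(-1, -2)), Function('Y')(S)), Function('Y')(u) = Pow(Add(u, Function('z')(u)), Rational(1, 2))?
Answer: Add(-791800, Mul(Rational(-11100, 19), I, Pow(19, Rational(1, 2)))) ≈ Add(-7.9180e+5, Mul(-2546.5, I))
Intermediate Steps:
Function('z')(B) = Mul(5, B)
Function('Y')(u) = Mul(Pow(6, Rational(1, 2)), Pow(u, Rational(1, 2))) (Function('Y')(u) = Pow(Add(u, Mul(5, u)), Rational(1, 2)) = Pow(Mul(6, u), Rational(1, 2)) = Mul(Pow(6, Rational(1, 2)), Pow(u, Rational(1, 2))))
K = Rational(-6, 19) (K = Mul(18, Rational(-1, 57)) = Rational(-6, 19) ≈ -0.31579)
Function('k')(S) = Mul(5, Pow(6, Rational(1, 2)), Pow(S, Rational(1, 2))) (Function('k')(S) = Mul(Add(3, Mul(-1, -2)), Mul(Pow(6, Rational(1, 2)), Pow(S, Rational(1, 2)))) = Mul(Add(3, 2), Mul(Pow(6, Rational(1, 2)), Pow(S, Rational(1, 2)))) = Mul(5, Mul(Pow(6, Rational(1, 2)), Pow(S, Rational(1, 2)))) = Mul(5, Pow(6, Rational(1, 2)), Pow(S, Rational(1, 2))))
Mul(Add(2140, Function('k')(K)), Add(-3396, 3026)) = Mul(Add(2140, Mul(5, Pow(6, Rational(1, 2)), Pow(Rational(-6, 19), Rational(1, 2)))), Add(-3396, 3026)) = Mul(Add(2140, Mul(5, Pow(6, Rational(1, 2)), Mul(Rational(1, 19), I, Pow(114, Rational(1, 2))))), -370) = Mul(Add(2140, Mul(Rational(30, 19), I, Pow(19, Rational(1, 2)))), -370) = Add(-791800, Mul(Rational(-11100, 19), I, Pow(19, Rational(1, 2))))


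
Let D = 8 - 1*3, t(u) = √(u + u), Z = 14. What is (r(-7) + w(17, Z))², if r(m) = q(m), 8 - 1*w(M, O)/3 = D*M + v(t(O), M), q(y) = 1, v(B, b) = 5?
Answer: 60025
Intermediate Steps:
t(u) = √2*√u (t(u) = √(2*u) = √2*√u)
D = 5 (D = 8 - 3 = 5)
w(M, O) = 9 - 15*M (w(M, O) = 24 - 3*(5*M + 5) = 24 - 3*(5 + 5*M) = 24 + (-15 - 15*M) = 9 - 15*M)
r(m) = 1
(r(-7) + w(17, Z))² = (1 + (9 - 15*17))² = (1 + (9 - 255))² = (1 - 246)² = (-245)² = 60025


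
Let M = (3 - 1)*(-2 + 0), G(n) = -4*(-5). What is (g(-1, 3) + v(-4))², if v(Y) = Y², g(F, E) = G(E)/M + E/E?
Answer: 144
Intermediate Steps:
G(n) = 20
M = -4 (M = 2*(-2) = -4)
g(F, E) = -4 (g(F, E) = 20/(-4) + E/E = 20*(-¼) + 1 = -5 + 1 = -4)
(g(-1, 3) + v(-4))² = (-4 + (-4)²)² = (-4 + 16)² = 12² = 144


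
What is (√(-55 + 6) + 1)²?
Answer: -48 + 14*I ≈ -48.0 + 14.0*I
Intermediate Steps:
(√(-55 + 6) + 1)² = (√(-49) + 1)² = (7*I + 1)² = (1 + 7*I)²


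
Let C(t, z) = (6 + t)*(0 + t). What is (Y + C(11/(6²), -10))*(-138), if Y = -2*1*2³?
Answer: 419497/216 ≈ 1942.1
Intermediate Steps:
C(t, z) = t*(6 + t) (C(t, z) = (6 + t)*t = t*(6 + t))
Y = -16 (Y = -2*8 = -16)
(Y + C(11/(6²), -10))*(-138) = (-16 + (11/(6²))*(6 + 11/(6²)))*(-138) = (-16 + (11/36)*(6 + 11/36))*(-138) = (-16 + (11*(1/36))*(6 + 11*(1/36)))*(-138) = (-16 + 11*(6 + 11/36)/36)*(-138) = (-16 + (11/36)*(227/36))*(-138) = (-16 + 2497/1296)*(-138) = -18239/1296*(-138) = 419497/216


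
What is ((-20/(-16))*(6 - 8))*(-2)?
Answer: 5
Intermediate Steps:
((-20/(-16))*(6 - 8))*(-2) = (-20*(-1/16)*(-2))*(-2) = ((5/4)*(-2))*(-2) = -5/2*(-2) = 5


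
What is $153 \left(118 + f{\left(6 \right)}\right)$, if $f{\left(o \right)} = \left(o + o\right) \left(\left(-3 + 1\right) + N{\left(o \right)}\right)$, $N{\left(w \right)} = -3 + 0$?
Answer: $8874$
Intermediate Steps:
$N{\left(w \right)} = -3$
$f{\left(o \right)} = - 10 o$ ($f{\left(o \right)} = \left(o + o\right) \left(\left(-3 + 1\right) - 3\right) = 2 o \left(-2 - 3\right) = 2 o \left(-5\right) = - 10 o$)
$153 \left(118 + f{\left(6 \right)}\right) = 153 \left(118 - 60\right) = 153 \cdot 58 = 8874$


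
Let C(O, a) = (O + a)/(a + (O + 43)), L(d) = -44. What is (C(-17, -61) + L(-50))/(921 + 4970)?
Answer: -34/4795 ≈ -0.0070907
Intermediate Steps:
C(O, a) = (O + a)/(43 + O + a) (C(O, a) = (O + a)/(a + (43 + O)) = (O + a)/(43 + O + a))
(C(-17, -61) + L(-50))/(921 + 4970) = ((-17 - 61)/(43 - 17 - 61) - 44)/(921 + 4970) = (-78/(-35) - 44)/5891 = (-1/35*(-78) - 44)*(1/5891) = (78/35 - 44)*(1/5891) = -1462/35*1/5891 = -34/4795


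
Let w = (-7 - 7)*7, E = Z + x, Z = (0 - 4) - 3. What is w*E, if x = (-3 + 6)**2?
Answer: -196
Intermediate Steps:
x = 9 (x = 3**2 = 9)
Z = -7 (Z = -4 - 3 = -7)
E = 2 (E = -7 + 9 = 2)
w = -98 (w = -14*7 = -98)
w*E = -98*2 = -196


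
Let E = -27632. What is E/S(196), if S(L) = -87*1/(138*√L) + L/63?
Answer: -160155072/17771 ≈ -9012.2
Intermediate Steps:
S(L) = -29/(46*√L) + L/63 (S(L) = -29/(46*√L) + L*(1/63) = -29/(46*√L) + L/63)
E/S(196) = -27632/(-29/(46*√196) + (1/63)*196) = -27632/(-29/46*1/14 + 28/9) = -27632/(-29/644 + 28/9) = -27632/17771/5796 = -27632*5796/17771 = -160155072/17771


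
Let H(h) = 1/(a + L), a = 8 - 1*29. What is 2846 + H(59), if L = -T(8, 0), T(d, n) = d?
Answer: 82533/29 ≈ 2846.0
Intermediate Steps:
L = -8 (L = -1*8 = -8)
a = -21 (a = 8 - 29 = -21)
H(h) = -1/29 (H(h) = 1/(-21 - 8) = 1/(-29) = -1/29)
2846 + H(59) = 2846 - 1/29 = 82533/29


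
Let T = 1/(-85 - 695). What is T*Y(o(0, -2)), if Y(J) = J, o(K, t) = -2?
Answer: 1/390 ≈ 0.0025641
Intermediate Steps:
T = -1/780 (T = 1/(-780) = -1/780 ≈ -0.0012821)
T*Y(o(0, -2)) = -1/780*(-2) = 1/390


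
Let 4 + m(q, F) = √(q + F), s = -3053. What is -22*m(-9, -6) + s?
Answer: -2965 - 22*I*√15 ≈ -2965.0 - 85.206*I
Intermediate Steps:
m(q, F) = -4 + √(F + q) (m(q, F) = -4 + √(q + F) = -4 + √(F + q))
-22*m(-9, -6) + s = -22*(-4 + √(-6 - 9)) - 3053 = -22*(-4 + √(-15)) - 3053 = -22*(-4 + I*√15) - 3053 = (88 - 22*I*√15) - 3053 = -2965 - 22*I*√15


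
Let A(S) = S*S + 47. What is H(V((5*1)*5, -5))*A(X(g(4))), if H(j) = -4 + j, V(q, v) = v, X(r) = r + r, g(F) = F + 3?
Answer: -2187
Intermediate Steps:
g(F) = 3 + F
X(r) = 2*r
A(S) = 47 + S**2 (A(S) = S**2 + 47 = 47 + S**2)
H(V((5*1)*5, -5))*A(X(g(4))) = (-4 - 5)*(47 + (2*(3 + 4))**2) = -9*(47 + (2*7)**2) = -9*(47 + 14**2) = -9*(47 + 196) = -9*243 = -2187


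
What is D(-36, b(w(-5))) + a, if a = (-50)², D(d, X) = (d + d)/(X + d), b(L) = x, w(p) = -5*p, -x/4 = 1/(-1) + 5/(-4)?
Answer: 7508/3 ≈ 2502.7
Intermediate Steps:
x = 9 (x = -4*(1/(-1) + 5/(-4)) = -4*(1*(-1) + 5*(-¼)) = -4*(-1 - 5/4) = -4*(-9/4) = 9)
b(L) = 9
D(d, X) = 2*d/(X + d) (D(d, X) = (2*d)/(X + d) = 2*d/(X + d))
a = 2500
D(-36, b(w(-5))) + a = 2*(-36)/(9 - 36) + 2500 = 2*(-36)/(-27) + 2500 = 2*(-36)*(-1/27) + 2500 = 8/3 + 2500 = 7508/3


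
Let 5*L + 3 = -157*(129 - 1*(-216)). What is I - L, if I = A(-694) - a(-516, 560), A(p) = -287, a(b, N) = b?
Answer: 55313/5 ≈ 11063.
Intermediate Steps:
I = 229 (I = -287 - 1*(-516) = -287 + 516 = 229)
L = -54168/5 (L = -⅗ + (-157*(129 - 1*(-216)))/5 = -⅗ + (-157*(129 + 216))/5 = -⅗ + (-157*345)/5 = -⅗ + (⅕)*(-54165) = -⅗ - 10833 = -54168/5 ≈ -10834.)
I - L = 229 - 1*(-54168/5) = 229 + 54168/5 = 55313/5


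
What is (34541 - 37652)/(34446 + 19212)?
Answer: -1037/17886 ≈ -0.057978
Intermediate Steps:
(34541 - 37652)/(34446 + 19212) = -3111/53658 = -3111*1/53658 = -1037/17886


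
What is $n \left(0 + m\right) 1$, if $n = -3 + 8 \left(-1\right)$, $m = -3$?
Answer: $33$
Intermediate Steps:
$n = -11$ ($n = -3 - 8 = -11$)
$n \left(0 + m\right) 1 = - 11 \left(0 - 3\right) 1 = - 11 \left(\left(-3\right) 1\right) = \left(-11\right) \left(-3\right) = 33$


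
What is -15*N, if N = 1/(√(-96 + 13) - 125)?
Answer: 625/5236 + 5*I*√83/5236 ≈ 0.11937 + 0.0086998*I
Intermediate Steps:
N = 1/(-125 + I*√83) (N = 1/(√(-83) - 125) = 1/(I*√83 - 125) = 1/(-125 + I*√83) ≈ -0.0079577 - 0.00057999*I)
-15*N = -15*(-125/15708 - I*√83/15708) = 625/5236 + 5*I*√83/5236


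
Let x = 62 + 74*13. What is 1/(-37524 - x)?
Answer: -1/38548 ≈ -2.5942e-5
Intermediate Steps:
x = 1024 (x = 62 + 962 = 1024)
1/(-37524 - x) = 1/(-37524 - 1*1024) = 1/(-37524 - 1024) = 1/(-38548) = -1/38548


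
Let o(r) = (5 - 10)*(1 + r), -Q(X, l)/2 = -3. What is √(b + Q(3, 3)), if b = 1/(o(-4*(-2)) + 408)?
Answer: √6537/33 ≈ 2.4501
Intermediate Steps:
Q(X, l) = 6 (Q(X, l) = -2*(-3) = 6)
o(r) = -5 - 5*r (o(r) = -5*(1 + r) = -5 - 5*r)
b = 1/363 (b = 1/((-5 - (-20)*(-2)) + 408) = 1/((-5 - 5*8) + 408) = 1/((-5 - 40) + 408) = 1/(-45 + 408) = 1/363 ≈ 0.0027548)
√(b + Q(3, 3)) = √(1/363 + 6) = √(2179/363) = √6537/33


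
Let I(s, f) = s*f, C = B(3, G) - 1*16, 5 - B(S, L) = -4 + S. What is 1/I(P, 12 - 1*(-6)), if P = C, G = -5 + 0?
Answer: -1/180 ≈ -0.0055556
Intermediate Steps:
G = -5
B(S, L) = 9 - S (B(S, L) = 5 - (-4 + S) = 5 + (4 - S) = 9 - S)
C = -10 (C = (9 - 1*3) - 1*16 = (9 - 3) - 16 = 6 - 16 = -10)
P = -10
I(s, f) = f*s
1/I(P, 12 - 1*(-6)) = 1/((12 - 1*(-6))*(-10)) = 1/((12 + 6)*(-10)) = 1/(18*(-10)) = 1/(-180) = -1/180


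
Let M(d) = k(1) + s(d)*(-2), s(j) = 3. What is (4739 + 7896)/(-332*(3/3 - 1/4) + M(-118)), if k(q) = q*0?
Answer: -2527/51 ≈ -49.549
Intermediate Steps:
k(q) = 0
M(d) = -6 (M(d) = 0 + 3*(-2) = 0 - 6 = -6)
(4739 + 7896)/(-332*(3/3 - 1/4) + M(-118)) = (4739 + 7896)/(-332*(3/3 - 1/4) - 6) = 12635/(-332*(3*(⅓) - 1*¼) - 6) = 12635/(-332*(1 - ¼) - 6) = 12635/(-332*¾ - 6) = 12635/(-249 - 6) = 12635/(-255) = 12635*(-1/255) = -2527/51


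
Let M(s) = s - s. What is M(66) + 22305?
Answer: 22305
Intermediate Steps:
M(s) = 0
M(66) + 22305 = 0 + 22305 = 22305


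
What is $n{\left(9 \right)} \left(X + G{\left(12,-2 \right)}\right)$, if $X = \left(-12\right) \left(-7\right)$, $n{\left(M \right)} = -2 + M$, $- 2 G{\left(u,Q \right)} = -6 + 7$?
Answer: $\frac{1169}{2} \approx 584.5$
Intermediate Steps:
$G{\left(u,Q \right)} = - \frac{1}{2}$ ($G{\left(u,Q \right)} = - \frac{-6 + 7}{2} = \left(- \frac{1}{2}\right) 1 = - \frac{1}{2}$)
$X = 84$
$n{\left(9 \right)} \left(X + G{\left(12,-2 \right)}\right) = \left(-2 + 9\right) \left(84 - \frac{1}{2}\right) = 7 \cdot \frac{167}{2} = \frac{1169}{2}$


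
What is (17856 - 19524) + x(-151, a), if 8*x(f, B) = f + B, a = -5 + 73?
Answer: -13427/8 ≈ -1678.4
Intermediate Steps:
a = 68
x(f, B) = B/8 + f/8 (x(f, B) = (f + B)/8 = (B + f)/8 = B/8 + f/8)
(17856 - 19524) + x(-151, a) = (17856 - 19524) + ((⅛)*68 + (⅛)*(-151)) = -1668 + (17/2 - 151/8) = -1668 - 83/8 = -13427/8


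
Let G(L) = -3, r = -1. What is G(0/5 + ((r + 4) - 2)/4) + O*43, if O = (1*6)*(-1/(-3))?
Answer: 83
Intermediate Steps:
O = 2 (O = 6*(-1*(-1/3)) = 6*(1/3) = 2)
G(0/5 + ((r + 4) - 2)/4) + O*43 = -3 + 2*43 = -3 + 86 = 83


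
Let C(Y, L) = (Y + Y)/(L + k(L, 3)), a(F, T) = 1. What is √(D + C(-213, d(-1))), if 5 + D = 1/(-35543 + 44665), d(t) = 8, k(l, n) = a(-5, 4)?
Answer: I*√39192244266/27366 ≈ 7.2342*I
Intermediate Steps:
k(l, n) = 1
C(Y, L) = 2*Y/(1 + L) (C(Y, L) = (Y + Y)/(L + 1) = (2*Y)/(1 + L) = 2*Y/(1 + L))
D = -45609/9122 (D = -5 + 1/(-35543 + 44665) = -5 + 1/9122 = -45609/9122 ≈ -4.9999)
√(D + C(-213, d(-1))) = √(-45609/9122 + 2*(-213)/(1 + 8)) = √(-45609/9122 + 2*(-213)/9) = √(-45609/9122 + 2*(-213)*(⅑)) = √(-45609/9122 - 142/3) = √(-1432151/27366) = I*√39192244266/27366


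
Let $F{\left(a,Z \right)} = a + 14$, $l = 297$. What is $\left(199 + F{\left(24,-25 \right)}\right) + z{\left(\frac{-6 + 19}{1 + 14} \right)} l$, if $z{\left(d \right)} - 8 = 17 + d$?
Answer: $\frac{39597}{5} \approx 7919.4$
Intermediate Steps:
$z{\left(d \right)} = 25 + d$ ($z{\left(d \right)} = 8 + \left(17 + d\right) = 25 + d$)
$F{\left(a,Z \right)} = 14 + a$
$\left(199 + F{\left(24,-25 \right)}\right) + z{\left(\frac{-6 + 19}{1 + 14} \right)} l = \left(199 + \left(14 + 24\right)\right) + \left(25 + \frac{-6 + 19}{1 + 14}\right) 297 = \left(199 + 38\right) + \left(25 + \frac{13}{15}\right) 297 = 237 + \left(25 + 13 \cdot \frac{1}{15}\right) 297 = 237 + \left(25 + \frac{13}{15}\right) 297 = 237 + \frac{388}{15} \cdot 297 = 237 + \frac{38412}{5} = \frac{39597}{5}$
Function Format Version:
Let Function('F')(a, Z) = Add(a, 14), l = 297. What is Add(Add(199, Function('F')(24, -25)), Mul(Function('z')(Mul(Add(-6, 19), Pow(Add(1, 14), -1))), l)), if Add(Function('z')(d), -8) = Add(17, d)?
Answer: Rational(39597, 5) ≈ 7919.4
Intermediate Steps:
Function('z')(d) = Add(25, d) (Function('z')(d) = Add(8, Add(17, d)) = Add(25, d))
Function('F')(a, Z) = Add(14, a)
Add(Add(199, Function('F')(24, -25)), Mul(Function('z')(Mul(Add(-6, 19), Pow(Add(1, 14), -1))), l)) = Add(Add(199, Add(14, 24)), Mul(Add(25, Mul(Add(-6, 19), Pow(Add(1, 14), -1))), 297)) = Add(Add(199, 38), Mul(Add(25, Mul(13, Pow(15, -1))), 297)) = Add(237, Mul(Add(25, Mul(13, Rational(1, 15))), 297)) = Add(237, Mul(Add(25, Rational(13, 15)), 297)) = Add(237, Mul(Rational(388, 15), 297)) = Add(237, Rational(38412, 5)) = Rational(39597, 5)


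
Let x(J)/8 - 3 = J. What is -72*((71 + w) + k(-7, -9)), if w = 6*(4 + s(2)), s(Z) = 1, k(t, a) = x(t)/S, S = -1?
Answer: -9576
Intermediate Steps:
x(J) = 24 + 8*J
k(t, a) = -24 - 8*t (k(t, a) = (24 + 8*t)/(-1) = (24 + 8*t)*(-1) = -24 - 8*t)
w = 30 (w = 6*(4 + 1) = 6*5 = 30)
-72*((71 + w) + k(-7, -9)) = -72*((71 + 30) + (-24 - 8*(-7))) = -72*(101 + (-24 + 56)) = -72*(101 + 32) = -72*133 = -9576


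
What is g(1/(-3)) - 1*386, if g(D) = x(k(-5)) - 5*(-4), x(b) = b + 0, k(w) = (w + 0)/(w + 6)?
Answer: -371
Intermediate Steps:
k(w) = w/(6 + w)
x(b) = b
g(D) = 15 (g(D) = -5/(6 - 5) - 5*(-4) = -5/1 + 20 = -5*1 + 20 = -5 + 20 = 15)
g(1/(-3)) - 1*386 = 15 - 1*386 = 15 - 386 = -371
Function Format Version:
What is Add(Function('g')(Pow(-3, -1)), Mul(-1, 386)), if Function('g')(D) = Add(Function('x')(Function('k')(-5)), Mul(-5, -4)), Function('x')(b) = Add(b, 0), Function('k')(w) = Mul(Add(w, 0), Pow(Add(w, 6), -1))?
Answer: -371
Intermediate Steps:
Function('k')(w) = Mul(w, Pow(Add(6, w), -1))
Function('x')(b) = b
Function('g')(D) = 15 (Function('g')(D) = Add(Mul(-5, Pow(Add(6, -5), -1)), Mul(-5, -4)) = Add(Mul(-5, Pow(1, -1)), 20) = Add(Mul(-5, 1), 20) = Add(-5, 20) = 15)
Add(Function('g')(Pow(-3, -1)), Mul(-1, 386)) = Add(15, Mul(-1, 386)) = Add(15, -386) = -371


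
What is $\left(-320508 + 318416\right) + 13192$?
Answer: $11100$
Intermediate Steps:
$\left(-320508 + 318416\right) + 13192 = -2092 + 13192 = 11100$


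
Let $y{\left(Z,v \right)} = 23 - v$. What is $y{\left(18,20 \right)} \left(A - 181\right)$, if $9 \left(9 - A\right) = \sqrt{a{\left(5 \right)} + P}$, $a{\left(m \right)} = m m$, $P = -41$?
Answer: $-516 - \frac{4 i}{3} \approx -516.0 - 1.3333 i$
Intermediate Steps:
$a{\left(m \right)} = m^{2}$
$A = 9 - \frac{4 i}{9}$ ($A = 9 - \frac{\sqrt{5^{2} - 41}}{9} = 9 - \frac{\sqrt{25 - 41}}{9} = 9 - \frac{\sqrt{-16}}{9} = 9 - \frac{4 i}{9} \approx 9.0 - 0.44444 i$)
$y{\left(18,20 \right)} \left(A - 181\right) = \left(23 - 20\right) \left(\left(9 - \frac{4 i}{9}\right) - 181\right) = \left(23 - 20\right) \left(-172 - \frac{4 i}{9}\right) = 3 \left(-172 - \frac{4 i}{9}\right) = -516 - \frac{4 i}{3}$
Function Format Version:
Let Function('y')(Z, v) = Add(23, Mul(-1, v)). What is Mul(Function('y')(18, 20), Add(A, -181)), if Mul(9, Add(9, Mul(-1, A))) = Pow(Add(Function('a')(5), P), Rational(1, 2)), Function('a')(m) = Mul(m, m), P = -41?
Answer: Add(-516, Mul(Rational(-4, 3), I)) ≈ Add(-516.00, Mul(-1.3333, I))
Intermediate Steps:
Function('a')(m) = Pow(m, 2)
A = Add(9, Mul(Rational(-4, 9), I)) (A = Add(9, Mul(Rational(-1, 9), Pow(Add(Pow(5, 2), -41), Rational(1, 2)))) = Add(9, Mul(Rational(-1, 9), Pow(Add(25, -41), Rational(1, 2)))) = Add(9, Mul(Rational(-1, 9), Pow(-16, Rational(1, 2)))) = Add(9, Mul(Rational(-1, 9), Mul(4, I))) = Add(9, Mul(Rational(-4, 9), I)) ≈ Add(9.0000, Mul(-0.44444, I)))
Mul(Function('y')(18, 20), Add(A, -181)) = Mul(Add(23, Mul(-1, 20)), Add(Add(9, Mul(Rational(-4, 9), I)), -181)) = Mul(Add(23, -20), Add(-172, Mul(Rational(-4, 9), I))) = Mul(3, Add(-172, Mul(Rational(-4, 9), I))) = Add(-516, Mul(Rational(-4, 3), I))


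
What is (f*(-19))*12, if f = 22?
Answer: -5016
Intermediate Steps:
(f*(-19))*12 = (22*(-19))*12 = -418*12 = -5016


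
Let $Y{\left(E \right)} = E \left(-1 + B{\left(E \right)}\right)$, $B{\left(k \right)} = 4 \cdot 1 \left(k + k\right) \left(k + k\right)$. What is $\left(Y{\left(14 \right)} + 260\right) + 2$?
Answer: $44152$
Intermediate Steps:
$B{\left(k \right)} = 16 k^{2}$ ($B{\left(k \right)} = 4 \cdot 2 k 2 k = 4 \cdot 4 k^{2} = 16 k^{2}$)
$Y{\left(E \right)} = E \left(-1 + 16 E^{2}\right)$
$\left(Y{\left(14 \right)} + 260\right) + 2 = \left(\left(\left(-1\right) 14 + 16 \cdot 14^{3}\right) + 260\right) + 2 = \left(\left(-14 + 16 \cdot 2744\right) + 260\right) + 2 = \left(\left(-14 + 43904\right) + 260\right) + 2 = \left(43890 + 260\right) + 2 = 44150 + 2 = 44152$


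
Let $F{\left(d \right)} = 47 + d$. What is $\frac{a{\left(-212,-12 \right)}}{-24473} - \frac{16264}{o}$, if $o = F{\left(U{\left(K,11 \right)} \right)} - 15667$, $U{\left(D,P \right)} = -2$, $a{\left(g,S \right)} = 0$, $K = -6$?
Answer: $\frac{76}{73} \approx 1.0411$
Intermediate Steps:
$o = -15622$ ($o = \left(47 - 2\right) - 15667 = 45 - 15667 = -15622$)
$\frac{a{\left(-212,-12 \right)}}{-24473} - \frac{16264}{o} = \frac{0}{-24473} - \frac{16264}{-15622} = 0 \left(- \frac{1}{24473}\right) - - \frac{76}{73} = 0 + \frac{76}{73} = \frac{76}{73}$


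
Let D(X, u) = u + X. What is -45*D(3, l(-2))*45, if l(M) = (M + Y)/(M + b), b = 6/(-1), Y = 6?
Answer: -10125/2 ≈ -5062.5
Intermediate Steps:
b = -6 (b = 6*(-1) = -6)
l(M) = (6 + M)/(-6 + M) (l(M) = (M + 6)/(M - 6) = (6 + M)/(-6 + M))
D(X, u) = X + u
-45*D(3, l(-2))*45 = -45*(3 + (6 - 2)/(-6 - 2))*45 = -45*(3 + 4/(-8))*45 = -45*(3 - 1/8*4)*45 = -45*(3 - 1/2)*45 = -45*5/2*45 = -225/2*45 = -10125/2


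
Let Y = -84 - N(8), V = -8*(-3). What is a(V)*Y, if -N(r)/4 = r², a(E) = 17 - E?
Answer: -1204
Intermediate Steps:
V = 24
N(r) = -4*r²
Y = 172 (Y = -84 - (-4)*8² = -84 - (-4)*64 = -84 - 1*(-256) = -84 + 256 = 172)
a(V)*Y = (17 - 1*24)*172 = (17 - 24)*172 = -7*172 = -1204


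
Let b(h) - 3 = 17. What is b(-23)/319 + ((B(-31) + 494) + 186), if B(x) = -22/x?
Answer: 6732158/9889 ≈ 680.77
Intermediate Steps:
b(h) = 20 (b(h) = 3 + 17 = 20)
b(-23)/319 + ((B(-31) + 494) + 186) = 20/319 + ((-22/(-31) + 494) + 186) = 20*(1/319) + ((-22*(-1/31) + 494) + 186) = 20/319 + ((22/31 + 494) + 186) = 20/319 + (15336/31 + 186) = 20/319 + 21102/31 = 6732158/9889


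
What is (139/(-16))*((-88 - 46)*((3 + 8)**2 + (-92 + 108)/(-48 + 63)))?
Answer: 17052103/120 ≈ 1.4210e+5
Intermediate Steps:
(139/(-16))*((-88 - 46)*((3 + 8)**2 + (-92 + 108)/(-48 + 63))) = (139*(-1/16))*(-134*(11**2 + 16/15)) = -(-9313)*(121 + 16*(1/15))/8 = -(-9313)*(121 + 16/15)/8 = -(-9313)*1831/(8*15) = -139/16*(-245354/15) = 17052103/120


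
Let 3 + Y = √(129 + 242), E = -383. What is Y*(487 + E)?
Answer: -312 + 104*√371 ≈ 1691.2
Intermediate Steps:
Y = -3 + √371 (Y = -3 + √(129 + 242) = -3 + √371 ≈ 16.261)
Y*(487 + E) = (-3 + √371)*(487 - 383) = (-3 + √371)*104 = -312 + 104*√371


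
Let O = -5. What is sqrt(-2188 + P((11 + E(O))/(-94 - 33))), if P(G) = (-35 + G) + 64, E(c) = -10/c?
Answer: I*sqrt(34824162)/127 ≈ 46.466*I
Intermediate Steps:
P(G) = 29 + G
sqrt(-2188 + P((11 + E(O))/(-94 - 33))) = sqrt(-2188 + (29 + (11 - 10/(-5))/(-94 - 33))) = sqrt(-2188 + (29 + (11 - 10*(-1/5))/(-127))) = sqrt(-2188 + (29 + (11 + 2)*(-1/127))) = sqrt(-2188 + (29 + 13*(-1/127))) = sqrt(-2188 + (29 - 13/127)) = sqrt(-2188 + 3670/127) = sqrt(-274206/127) = I*sqrt(34824162)/127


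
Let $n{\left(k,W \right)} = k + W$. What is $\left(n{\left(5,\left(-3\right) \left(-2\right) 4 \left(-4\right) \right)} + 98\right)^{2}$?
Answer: $49$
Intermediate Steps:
$n{\left(k,W \right)} = W + k$
$\left(n{\left(5,\left(-3\right) \left(-2\right) 4 \left(-4\right) \right)} + 98\right)^{2} = \left(\left(\left(-3\right) \left(-2\right) 4 \left(-4\right) + 5\right) + 98\right)^{2} = \left(\left(6 \cdot 4 \left(-4\right) + 5\right) + 98\right)^{2} = \left(\left(24 \left(-4\right) + 5\right) + 98\right)^{2} = \left(\left(-96 + 5\right) + 98\right)^{2} = \left(-91 + 98\right)^{2} = 7^{2} = 49$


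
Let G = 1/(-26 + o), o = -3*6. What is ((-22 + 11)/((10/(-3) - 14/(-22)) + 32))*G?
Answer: 33/3868 ≈ 0.0085315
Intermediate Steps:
o = -18
G = -1/44 (G = 1/(-26 - 18) = 1/(-44) = -1/44 ≈ -0.022727)
((-22 + 11)/((10/(-3) - 14/(-22)) + 32))*G = ((-22 + 11)/((10/(-3) - 14/(-22)) + 32))*(-1/44) = -11/((10*(-1/3) - 14*(-1/22)) + 32)*(-1/44) = -11/((-10/3 + 7/11) + 32)*(-1/44) = -11/(-89/33 + 32)*(-1/44) = -11/967/33*(-1/44) = -11*33/967*(-1/44) = -363/967*(-1/44) = 33/3868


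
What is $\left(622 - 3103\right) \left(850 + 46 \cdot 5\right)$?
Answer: $-2679480$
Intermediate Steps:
$\left(622 - 3103\right) \left(850 + 46 \cdot 5\right) = - 2481 \left(850 + 230\right) = \left(-2481\right) 1080 = -2679480$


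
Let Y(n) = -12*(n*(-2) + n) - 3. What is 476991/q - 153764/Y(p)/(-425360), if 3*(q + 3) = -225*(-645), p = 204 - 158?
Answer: 44629661638/4525623855 ≈ 9.8615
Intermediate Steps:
p = 46
Y(n) = -3 + 12*n (Y(n) = -12*(-2*n + n) - 3 = -(-12)*n - 3 = 12*n - 3 = -3 + 12*n)
q = 48372 (q = -3 + (-225*(-645))/3 = -3 + (1/3)*145125 = -3 + 48375 = 48372)
476991/q - 153764/Y(p)/(-425360) = 476991/48372 - 153764/(-3 + 12*46)/(-425360) = 476991*(1/48372) - 153764/(-3 + 552)*(-1/425360) = 158997/16124 - 153764/549*(-1/425360) = 158997/16124 + 2957/4490820 = 44629661638/4525623855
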